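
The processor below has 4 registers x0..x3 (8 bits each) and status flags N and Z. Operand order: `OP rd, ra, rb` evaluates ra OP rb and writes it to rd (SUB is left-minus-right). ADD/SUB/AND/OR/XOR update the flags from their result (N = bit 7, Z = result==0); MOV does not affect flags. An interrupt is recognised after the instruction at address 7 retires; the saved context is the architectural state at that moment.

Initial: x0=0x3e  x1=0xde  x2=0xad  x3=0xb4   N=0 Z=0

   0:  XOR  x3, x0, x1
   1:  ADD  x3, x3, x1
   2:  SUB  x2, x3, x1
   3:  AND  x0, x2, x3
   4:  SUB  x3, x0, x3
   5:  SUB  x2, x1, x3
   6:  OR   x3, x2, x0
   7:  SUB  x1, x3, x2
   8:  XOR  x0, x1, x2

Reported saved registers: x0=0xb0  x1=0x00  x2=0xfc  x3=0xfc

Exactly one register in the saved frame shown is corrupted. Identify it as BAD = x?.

after  0: x0=0x3e x1=0xde x2=0xad x3=0xe0  N=1 Z=0
after  1: x0=0x3e x1=0xde x2=0xad x3=0xbe  N=1 Z=0
after  2: x0=0x3e x1=0xde x2=0xe0 x3=0xbe  N=1 Z=0
after  3: x0=0xa0 x1=0xde x2=0xe0 x3=0xbe  N=1 Z=0
after  4: x0=0xa0 x1=0xde x2=0xe0 x3=0xe2  N=1 Z=0
after  5: x0=0xa0 x1=0xde x2=0xfc x3=0xe2  N=1 Z=0
after  6: x0=0xa0 x1=0xde x2=0xfc x3=0xfc  N=1 Z=0
after  7: x0=0xa0 x1=0x00 x2=0xfc x3=0xfc  N=0 Z=1
-- IRQ taken; context saved, return-PC = 8 --
mismatch: x0: reported 0xb0 vs actual 0xa0

BAD = x0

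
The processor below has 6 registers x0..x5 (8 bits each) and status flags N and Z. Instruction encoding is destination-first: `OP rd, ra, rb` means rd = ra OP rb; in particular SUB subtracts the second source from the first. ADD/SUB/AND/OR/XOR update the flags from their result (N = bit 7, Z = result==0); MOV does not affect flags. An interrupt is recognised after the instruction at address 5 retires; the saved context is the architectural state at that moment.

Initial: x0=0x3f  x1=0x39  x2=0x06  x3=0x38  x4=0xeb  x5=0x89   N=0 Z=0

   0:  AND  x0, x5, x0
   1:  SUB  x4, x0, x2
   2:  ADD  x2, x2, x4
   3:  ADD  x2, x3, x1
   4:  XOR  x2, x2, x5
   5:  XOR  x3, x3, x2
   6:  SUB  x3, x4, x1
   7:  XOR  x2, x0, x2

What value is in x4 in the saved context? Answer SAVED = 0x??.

after  0: x0=0x09 x1=0x39 x2=0x06 x3=0x38 x4=0xeb x5=0x89  N=0 Z=0
after  1: x0=0x09 x1=0x39 x2=0x06 x3=0x38 x4=0x03 x5=0x89  N=0 Z=0
after  2: x0=0x09 x1=0x39 x2=0x09 x3=0x38 x4=0x03 x5=0x89  N=0 Z=0
after  3: x0=0x09 x1=0x39 x2=0x71 x3=0x38 x4=0x03 x5=0x89  N=0 Z=0
after  4: x0=0x09 x1=0x39 x2=0xf8 x3=0x38 x4=0x03 x5=0x89  N=1 Z=0
after  5: x0=0x09 x1=0x39 x2=0xf8 x3=0xc0 x4=0x03 x5=0x89  N=1 Z=0
-- IRQ taken; context saved, return-PC = 6 --

SAVED = 0x03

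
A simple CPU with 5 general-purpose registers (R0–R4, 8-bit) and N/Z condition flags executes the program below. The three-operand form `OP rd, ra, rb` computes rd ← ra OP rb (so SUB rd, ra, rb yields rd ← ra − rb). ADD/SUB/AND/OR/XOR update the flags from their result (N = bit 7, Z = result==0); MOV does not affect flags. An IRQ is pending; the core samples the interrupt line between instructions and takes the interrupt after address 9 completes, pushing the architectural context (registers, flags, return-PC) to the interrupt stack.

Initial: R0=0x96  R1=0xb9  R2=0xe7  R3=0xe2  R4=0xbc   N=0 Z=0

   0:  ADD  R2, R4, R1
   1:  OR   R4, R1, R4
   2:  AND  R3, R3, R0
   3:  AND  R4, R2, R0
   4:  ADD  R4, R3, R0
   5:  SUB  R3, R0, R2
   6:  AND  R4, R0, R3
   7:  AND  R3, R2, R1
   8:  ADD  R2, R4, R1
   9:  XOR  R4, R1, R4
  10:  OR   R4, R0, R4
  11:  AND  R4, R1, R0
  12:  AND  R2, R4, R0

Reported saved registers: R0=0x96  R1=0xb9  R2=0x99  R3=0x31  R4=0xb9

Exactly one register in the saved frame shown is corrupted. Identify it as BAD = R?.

BAD = R2

after  0: R0=0x96 R1=0xb9 R2=0x75 R3=0xe2 R4=0xbc  N=0 Z=0
after  1: R0=0x96 R1=0xb9 R2=0x75 R3=0xe2 R4=0xbd  N=1 Z=0
after  2: R0=0x96 R1=0xb9 R2=0x75 R3=0x82 R4=0xbd  N=1 Z=0
after  3: R0=0x96 R1=0xb9 R2=0x75 R3=0x82 R4=0x14  N=0 Z=0
after  4: R0=0x96 R1=0xb9 R2=0x75 R3=0x82 R4=0x18  N=0 Z=0
after  5: R0=0x96 R1=0xb9 R2=0x75 R3=0x21 R4=0x18  N=0 Z=0
after  6: R0=0x96 R1=0xb9 R2=0x75 R3=0x21 R4=0x00  N=0 Z=1
after  7: R0=0x96 R1=0xb9 R2=0x75 R3=0x31 R4=0x00  N=0 Z=0
after  8: R0=0x96 R1=0xb9 R2=0xb9 R3=0x31 R4=0x00  N=1 Z=0
after  9: R0=0x96 R1=0xb9 R2=0xb9 R3=0x31 R4=0xb9  N=1 Z=0
-- IRQ taken; context saved, return-PC = 10 --
mismatch: R2: reported 0x99 vs actual 0xb9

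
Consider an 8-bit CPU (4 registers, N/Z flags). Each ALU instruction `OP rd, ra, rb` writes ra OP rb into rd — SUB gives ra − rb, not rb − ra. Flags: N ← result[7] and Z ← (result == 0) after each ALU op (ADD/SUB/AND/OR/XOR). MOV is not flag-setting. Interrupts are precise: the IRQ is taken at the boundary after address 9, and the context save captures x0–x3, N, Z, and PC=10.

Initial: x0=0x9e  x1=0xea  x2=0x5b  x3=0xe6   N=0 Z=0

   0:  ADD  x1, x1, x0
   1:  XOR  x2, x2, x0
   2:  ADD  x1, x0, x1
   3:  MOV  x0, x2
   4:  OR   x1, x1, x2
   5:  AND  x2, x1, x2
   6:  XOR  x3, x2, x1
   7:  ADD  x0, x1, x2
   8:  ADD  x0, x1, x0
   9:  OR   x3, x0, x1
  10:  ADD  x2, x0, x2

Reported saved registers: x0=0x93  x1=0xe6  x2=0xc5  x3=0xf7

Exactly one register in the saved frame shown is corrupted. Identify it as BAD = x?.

BAD = x1

after  0: x0=0x9e x1=0x88 x2=0x5b x3=0xe6  N=1 Z=0
after  1: x0=0x9e x1=0x88 x2=0xc5 x3=0xe6  N=1 Z=0
after  2: x0=0x9e x1=0x26 x2=0xc5 x3=0xe6  N=0 Z=0
after  3: x0=0xc5 x1=0x26 x2=0xc5 x3=0xe6  N=0 Z=0
after  4: x0=0xc5 x1=0xe7 x2=0xc5 x3=0xe6  N=1 Z=0
after  5: x0=0xc5 x1=0xe7 x2=0xc5 x3=0xe6  N=1 Z=0
after  6: x0=0xc5 x1=0xe7 x2=0xc5 x3=0x22  N=0 Z=0
after  7: x0=0xac x1=0xe7 x2=0xc5 x3=0x22  N=1 Z=0
after  8: x0=0x93 x1=0xe7 x2=0xc5 x3=0x22  N=1 Z=0
after  9: x0=0x93 x1=0xe7 x2=0xc5 x3=0xf7  N=1 Z=0
-- IRQ taken; context saved, return-PC = 10 --
mismatch: x1: reported 0xe6 vs actual 0xe7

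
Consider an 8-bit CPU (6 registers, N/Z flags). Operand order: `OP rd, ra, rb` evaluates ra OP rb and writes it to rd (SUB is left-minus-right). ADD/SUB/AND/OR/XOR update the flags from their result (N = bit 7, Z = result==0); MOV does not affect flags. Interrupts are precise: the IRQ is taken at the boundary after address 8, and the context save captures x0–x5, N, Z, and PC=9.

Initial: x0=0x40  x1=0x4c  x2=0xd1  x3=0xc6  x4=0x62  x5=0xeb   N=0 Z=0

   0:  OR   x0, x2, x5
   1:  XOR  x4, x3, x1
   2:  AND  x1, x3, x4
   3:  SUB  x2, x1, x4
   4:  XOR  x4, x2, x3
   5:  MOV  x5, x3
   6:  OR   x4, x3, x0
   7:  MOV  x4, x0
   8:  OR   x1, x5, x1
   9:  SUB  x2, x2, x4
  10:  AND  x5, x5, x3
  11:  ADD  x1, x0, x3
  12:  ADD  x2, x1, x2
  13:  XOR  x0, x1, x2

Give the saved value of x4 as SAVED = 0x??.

SAVED = 0xfb

after  0: x0=0xfb x1=0x4c x2=0xd1 x3=0xc6 x4=0x62 x5=0xeb  N=1 Z=0
after  1: x0=0xfb x1=0x4c x2=0xd1 x3=0xc6 x4=0x8a x5=0xeb  N=1 Z=0
after  2: x0=0xfb x1=0x82 x2=0xd1 x3=0xc6 x4=0x8a x5=0xeb  N=1 Z=0
after  3: x0=0xfb x1=0x82 x2=0xf8 x3=0xc6 x4=0x8a x5=0xeb  N=1 Z=0
after  4: x0=0xfb x1=0x82 x2=0xf8 x3=0xc6 x4=0x3e x5=0xeb  N=0 Z=0
after  5: x0=0xfb x1=0x82 x2=0xf8 x3=0xc6 x4=0x3e x5=0xc6  N=0 Z=0
after  6: x0=0xfb x1=0x82 x2=0xf8 x3=0xc6 x4=0xff x5=0xc6  N=1 Z=0
after  7: x0=0xfb x1=0x82 x2=0xf8 x3=0xc6 x4=0xfb x5=0xc6  N=1 Z=0
after  8: x0=0xfb x1=0xc6 x2=0xf8 x3=0xc6 x4=0xfb x5=0xc6  N=1 Z=0
-- IRQ taken; context saved, return-PC = 9 --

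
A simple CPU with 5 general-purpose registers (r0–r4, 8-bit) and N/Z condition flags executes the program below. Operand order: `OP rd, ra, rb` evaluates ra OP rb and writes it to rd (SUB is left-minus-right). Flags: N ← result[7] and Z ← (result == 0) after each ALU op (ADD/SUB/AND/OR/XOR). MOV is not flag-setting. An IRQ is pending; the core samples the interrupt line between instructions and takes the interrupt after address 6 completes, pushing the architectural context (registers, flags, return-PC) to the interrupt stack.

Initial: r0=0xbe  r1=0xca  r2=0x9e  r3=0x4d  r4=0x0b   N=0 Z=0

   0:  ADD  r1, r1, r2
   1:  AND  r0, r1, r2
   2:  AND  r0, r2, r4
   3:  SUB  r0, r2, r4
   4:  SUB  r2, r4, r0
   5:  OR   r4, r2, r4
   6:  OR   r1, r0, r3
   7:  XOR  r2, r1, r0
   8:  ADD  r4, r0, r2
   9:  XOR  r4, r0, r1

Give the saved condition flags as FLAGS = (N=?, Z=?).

after  0: r0=0xbe r1=0x68 r2=0x9e r3=0x4d r4=0x0b  N=0 Z=0
after  1: r0=0x08 r1=0x68 r2=0x9e r3=0x4d r4=0x0b  N=0 Z=0
after  2: r0=0x0a r1=0x68 r2=0x9e r3=0x4d r4=0x0b  N=0 Z=0
after  3: r0=0x93 r1=0x68 r2=0x9e r3=0x4d r4=0x0b  N=1 Z=0
after  4: r0=0x93 r1=0x68 r2=0x78 r3=0x4d r4=0x0b  N=0 Z=0
after  5: r0=0x93 r1=0x68 r2=0x78 r3=0x4d r4=0x7b  N=0 Z=0
after  6: r0=0x93 r1=0xdf r2=0x78 r3=0x4d r4=0x7b  N=1 Z=0
-- IRQ taken; context saved, return-PC = 7 --

FLAGS = (N=1, Z=0)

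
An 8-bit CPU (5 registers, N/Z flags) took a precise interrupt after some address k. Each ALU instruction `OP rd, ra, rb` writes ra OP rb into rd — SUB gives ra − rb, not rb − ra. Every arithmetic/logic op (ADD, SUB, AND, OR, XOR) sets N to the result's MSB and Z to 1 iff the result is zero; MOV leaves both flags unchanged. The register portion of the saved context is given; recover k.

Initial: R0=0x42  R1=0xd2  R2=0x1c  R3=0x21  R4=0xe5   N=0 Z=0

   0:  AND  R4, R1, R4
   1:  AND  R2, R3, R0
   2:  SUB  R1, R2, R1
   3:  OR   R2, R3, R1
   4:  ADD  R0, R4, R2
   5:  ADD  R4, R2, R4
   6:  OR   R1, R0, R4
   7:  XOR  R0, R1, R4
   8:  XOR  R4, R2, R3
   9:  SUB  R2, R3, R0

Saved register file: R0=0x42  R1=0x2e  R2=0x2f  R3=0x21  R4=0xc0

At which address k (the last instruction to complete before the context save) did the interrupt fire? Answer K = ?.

after  0: R0=0x42 R1=0xd2 R2=0x1c R3=0x21 R4=0xc0  N=1 Z=0
after  1: R0=0x42 R1=0xd2 R2=0x00 R3=0x21 R4=0xc0  N=0 Z=1
after  2: R0=0x42 R1=0x2e R2=0x00 R3=0x21 R4=0xc0  N=0 Z=0
after  3: R0=0x42 R1=0x2e R2=0x2f R3=0x21 R4=0xc0  N=0 Z=0
-- IRQ taken; context saved, return-PC = 4 --

K = 3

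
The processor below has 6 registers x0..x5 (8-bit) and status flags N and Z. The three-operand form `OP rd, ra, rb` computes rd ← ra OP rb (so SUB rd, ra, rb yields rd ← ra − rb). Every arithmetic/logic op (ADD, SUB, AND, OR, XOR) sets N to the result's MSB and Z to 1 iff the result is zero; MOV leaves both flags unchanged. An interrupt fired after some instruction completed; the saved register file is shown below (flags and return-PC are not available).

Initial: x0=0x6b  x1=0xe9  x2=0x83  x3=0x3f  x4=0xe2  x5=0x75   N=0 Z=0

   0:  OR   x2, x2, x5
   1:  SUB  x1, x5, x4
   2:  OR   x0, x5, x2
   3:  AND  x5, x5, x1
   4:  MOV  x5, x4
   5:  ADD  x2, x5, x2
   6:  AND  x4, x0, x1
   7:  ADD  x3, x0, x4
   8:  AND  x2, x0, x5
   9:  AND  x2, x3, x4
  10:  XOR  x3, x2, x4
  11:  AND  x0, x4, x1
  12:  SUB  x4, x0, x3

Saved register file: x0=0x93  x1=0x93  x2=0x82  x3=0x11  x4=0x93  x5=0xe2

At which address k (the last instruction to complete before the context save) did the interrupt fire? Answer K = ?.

after  0: x0=0x6b x1=0xe9 x2=0xf7 x3=0x3f x4=0xe2 x5=0x75  N=1 Z=0
after  1: x0=0x6b x1=0x93 x2=0xf7 x3=0x3f x4=0xe2 x5=0x75  N=1 Z=0
after  2: x0=0xf7 x1=0x93 x2=0xf7 x3=0x3f x4=0xe2 x5=0x75  N=1 Z=0
after  3: x0=0xf7 x1=0x93 x2=0xf7 x3=0x3f x4=0xe2 x5=0x11  N=0 Z=0
after  4: x0=0xf7 x1=0x93 x2=0xf7 x3=0x3f x4=0xe2 x5=0xe2  N=0 Z=0
after  5: x0=0xf7 x1=0x93 x2=0xd9 x3=0x3f x4=0xe2 x5=0xe2  N=1 Z=0
after  6: x0=0xf7 x1=0x93 x2=0xd9 x3=0x3f x4=0x93 x5=0xe2  N=1 Z=0
after  7: x0=0xf7 x1=0x93 x2=0xd9 x3=0x8a x4=0x93 x5=0xe2  N=1 Z=0
after  8: x0=0xf7 x1=0x93 x2=0xe2 x3=0x8a x4=0x93 x5=0xe2  N=1 Z=0
after  9: x0=0xf7 x1=0x93 x2=0x82 x3=0x8a x4=0x93 x5=0xe2  N=1 Z=0
after 10: x0=0xf7 x1=0x93 x2=0x82 x3=0x11 x4=0x93 x5=0xe2  N=0 Z=0
after 11: x0=0x93 x1=0x93 x2=0x82 x3=0x11 x4=0x93 x5=0xe2  N=1 Z=0
-- IRQ taken; context saved, return-PC = 12 --

K = 11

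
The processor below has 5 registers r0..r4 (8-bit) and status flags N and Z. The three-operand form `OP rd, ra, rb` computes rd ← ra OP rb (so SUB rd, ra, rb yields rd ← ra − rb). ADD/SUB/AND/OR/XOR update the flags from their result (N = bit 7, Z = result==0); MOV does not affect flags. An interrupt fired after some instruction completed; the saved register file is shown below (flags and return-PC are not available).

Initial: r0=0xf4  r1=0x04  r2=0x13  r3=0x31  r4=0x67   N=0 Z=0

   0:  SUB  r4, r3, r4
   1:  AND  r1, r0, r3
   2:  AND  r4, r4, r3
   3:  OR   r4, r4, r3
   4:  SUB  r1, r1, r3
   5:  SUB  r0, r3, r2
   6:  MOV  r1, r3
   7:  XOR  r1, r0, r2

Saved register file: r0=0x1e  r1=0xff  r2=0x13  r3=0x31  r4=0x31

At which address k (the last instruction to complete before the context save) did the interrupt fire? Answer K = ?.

K = 5

after  0: r0=0xf4 r1=0x04 r2=0x13 r3=0x31 r4=0xca  N=1 Z=0
after  1: r0=0xf4 r1=0x30 r2=0x13 r3=0x31 r4=0xca  N=0 Z=0
after  2: r0=0xf4 r1=0x30 r2=0x13 r3=0x31 r4=0x00  N=0 Z=1
after  3: r0=0xf4 r1=0x30 r2=0x13 r3=0x31 r4=0x31  N=0 Z=0
after  4: r0=0xf4 r1=0xff r2=0x13 r3=0x31 r4=0x31  N=1 Z=0
after  5: r0=0x1e r1=0xff r2=0x13 r3=0x31 r4=0x31  N=0 Z=0
-- IRQ taken; context saved, return-PC = 6 --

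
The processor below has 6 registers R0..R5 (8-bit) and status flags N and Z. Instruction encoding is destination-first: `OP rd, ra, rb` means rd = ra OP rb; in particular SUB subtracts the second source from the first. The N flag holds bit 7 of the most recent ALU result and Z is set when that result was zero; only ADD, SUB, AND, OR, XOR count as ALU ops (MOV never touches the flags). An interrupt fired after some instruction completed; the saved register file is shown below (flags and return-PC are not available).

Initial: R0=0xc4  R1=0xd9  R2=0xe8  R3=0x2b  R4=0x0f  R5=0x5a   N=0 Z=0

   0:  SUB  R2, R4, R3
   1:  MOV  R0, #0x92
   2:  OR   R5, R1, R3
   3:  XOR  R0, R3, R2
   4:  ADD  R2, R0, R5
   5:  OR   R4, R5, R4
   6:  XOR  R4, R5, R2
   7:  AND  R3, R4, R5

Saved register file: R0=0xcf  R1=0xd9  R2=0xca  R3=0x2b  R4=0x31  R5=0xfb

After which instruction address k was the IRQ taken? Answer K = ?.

K = 6

after  0: R0=0xc4 R1=0xd9 R2=0xe4 R3=0x2b R4=0x0f R5=0x5a  N=1 Z=0
after  1: R0=0x92 R1=0xd9 R2=0xe4 R3=0x2b R4=0x0f R5=0x5a  N=1 Z=0
after  2: R0=0x92 R1=0xd9 R2=0xe4 R3=0x2b R4=0x0f R5=0xfb  N=1 Z=0
after  3: R0=0xcf R1=0xd9 R2=0xe4 R3=0x2b R4=0x0f R5=0xfb  N=1 Z=0
after  4: R0=0xcf R1=0xd9 R2=0xca R3=0x2b R4=0x0f R5=0xfb  N=1 Z=0
after  5: R0=0xcf R1=0xd9 R2=0xca R3=0x2b R4=0xff R5=0xfb  N=1 Z=0
after  6: R0=0xcf R1=0xd9 R2=0xca R3=0x2b R4=0x31 R5=0xfb  N=0 Z=0
-- IRQ taken; context saved, return-PC = 7 --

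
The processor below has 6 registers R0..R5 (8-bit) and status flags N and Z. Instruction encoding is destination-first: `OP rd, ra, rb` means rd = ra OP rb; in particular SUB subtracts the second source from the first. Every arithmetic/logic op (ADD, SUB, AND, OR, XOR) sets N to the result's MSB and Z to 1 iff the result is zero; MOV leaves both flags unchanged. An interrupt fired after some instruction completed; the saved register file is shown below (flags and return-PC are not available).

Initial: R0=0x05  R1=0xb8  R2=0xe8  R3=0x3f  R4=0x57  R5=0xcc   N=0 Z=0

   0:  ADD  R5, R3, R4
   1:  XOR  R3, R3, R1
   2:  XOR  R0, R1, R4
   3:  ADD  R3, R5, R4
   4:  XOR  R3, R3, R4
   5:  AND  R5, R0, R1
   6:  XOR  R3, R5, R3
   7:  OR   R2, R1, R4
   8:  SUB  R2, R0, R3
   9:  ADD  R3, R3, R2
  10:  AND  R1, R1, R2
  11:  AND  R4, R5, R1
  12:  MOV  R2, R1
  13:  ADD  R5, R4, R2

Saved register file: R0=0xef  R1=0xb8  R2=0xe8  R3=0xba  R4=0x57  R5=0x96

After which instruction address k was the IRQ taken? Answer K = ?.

after  0: R0=0x05 R1=0xb8 R2=0xe8 R3=0x3f R4=0x57 R5=0x96  N=1 Z=0
after  1: R0=0x05 R1=0xb8 R2=0xe8 R3=0x87 R4=0x57 R5=0x96  N=1 Z=0
after  2: R0=0xef R1=0xb8 R2=0xe8 R3=0x87 R4=0x57 R5=0x96  N=1 Z=0
after  3: R0=0xef R1=0xb8 R2=0xe8 R3=0xed R4=0x57 R5=0x96  N=1 Z=0
after  4: R0=0xef R1=0xb8 R2=0xe8 R3=0xba R4=0x57 R5=0x96  N=1 Z=0
-- IRQ taken; context saved, return-PC = 5 --

K = 4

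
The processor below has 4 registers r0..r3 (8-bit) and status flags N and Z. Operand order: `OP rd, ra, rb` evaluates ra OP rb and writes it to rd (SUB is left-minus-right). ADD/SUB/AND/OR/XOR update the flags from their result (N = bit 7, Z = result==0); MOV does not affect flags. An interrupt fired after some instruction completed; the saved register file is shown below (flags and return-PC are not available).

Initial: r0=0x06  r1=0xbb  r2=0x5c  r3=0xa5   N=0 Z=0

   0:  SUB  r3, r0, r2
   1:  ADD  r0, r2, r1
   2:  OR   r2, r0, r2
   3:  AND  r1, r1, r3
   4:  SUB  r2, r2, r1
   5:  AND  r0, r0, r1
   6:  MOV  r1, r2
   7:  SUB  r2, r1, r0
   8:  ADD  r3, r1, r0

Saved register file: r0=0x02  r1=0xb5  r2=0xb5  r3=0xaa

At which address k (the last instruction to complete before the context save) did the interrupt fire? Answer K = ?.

K = 6

after  0: r0=0x06 r1=0xbb r2=0x5c r3=0xaa  N=1 Z=0
after  1: r0=0x17 r1=0xbb r2=0x5c r3=0xaa  N=0 Z=0
after  2: r0=0x17 r1=0xbb r2=0x5f r3=0xaa  N=0 Z=0
after  3: r0=0x17 r1=0xaa r2=0x5f r3=0xaa  N=1 Z=0
after  4: r0=0x17 r1=0xaa r2=0xb5 r3=0xaa  N=1 Z=0
after  5: r0=0x02 r1=0xaa r2=0xb5 r3=0xaa  N=0 Z=0
after  6: r0=0x02 r1=0xb5 r2=0xb5 r3=0xaa  N=0 Z=0
-- IRQ taken; context saved, return-PC = 7 --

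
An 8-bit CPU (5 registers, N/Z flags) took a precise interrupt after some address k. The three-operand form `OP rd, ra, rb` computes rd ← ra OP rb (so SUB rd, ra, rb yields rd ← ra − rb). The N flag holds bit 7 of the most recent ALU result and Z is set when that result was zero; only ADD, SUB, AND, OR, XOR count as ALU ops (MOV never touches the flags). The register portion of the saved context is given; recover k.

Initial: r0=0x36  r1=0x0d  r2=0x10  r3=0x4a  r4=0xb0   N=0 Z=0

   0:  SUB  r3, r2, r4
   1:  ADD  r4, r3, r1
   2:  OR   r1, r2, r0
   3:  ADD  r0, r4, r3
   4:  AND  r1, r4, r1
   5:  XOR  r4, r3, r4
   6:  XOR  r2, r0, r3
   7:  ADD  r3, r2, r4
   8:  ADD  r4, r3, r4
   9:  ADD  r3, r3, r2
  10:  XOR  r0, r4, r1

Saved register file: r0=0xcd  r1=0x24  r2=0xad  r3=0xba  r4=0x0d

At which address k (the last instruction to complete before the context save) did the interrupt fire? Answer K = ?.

K = 7

after  0: r0=0x36 r1=0x0d r2=0x10 r3=0x60 r4=0xb0  N=0 Z=0
after  1: r0=0x36 r1=0x0d r2=0x10 r3=0x60 r4=0x6d  N=0 Z=0
after  2: r0=0x36 r1=0x36 r2=0x10 r3=0x60 r4=0x6d  N=0 Z=0
after  3: r0=0xcd r1=0x36 r2=0x10 r3=0x60 r4=0x6d  N=1 Z=0
after  4: r0=0xcd r1=0x24 r2=0x10 r3=0x60 r4=0x6d  N=0 Z=0
after  5: r0=0xcd r1=0x24 r2=0x10 r3=0x60 r4=0x0d  N=0 Z=0
after  6: r0=0xcd r1=0x24 r2=0xad r3=0x60 r4=0x0d  N=1 Z=0
after  7: r0=0xcd r1=0x24 r2=0xad r3=0xba r4=0x0d  N=1 Z=0
-- IRQ taken; context saved, return-PC = 8 --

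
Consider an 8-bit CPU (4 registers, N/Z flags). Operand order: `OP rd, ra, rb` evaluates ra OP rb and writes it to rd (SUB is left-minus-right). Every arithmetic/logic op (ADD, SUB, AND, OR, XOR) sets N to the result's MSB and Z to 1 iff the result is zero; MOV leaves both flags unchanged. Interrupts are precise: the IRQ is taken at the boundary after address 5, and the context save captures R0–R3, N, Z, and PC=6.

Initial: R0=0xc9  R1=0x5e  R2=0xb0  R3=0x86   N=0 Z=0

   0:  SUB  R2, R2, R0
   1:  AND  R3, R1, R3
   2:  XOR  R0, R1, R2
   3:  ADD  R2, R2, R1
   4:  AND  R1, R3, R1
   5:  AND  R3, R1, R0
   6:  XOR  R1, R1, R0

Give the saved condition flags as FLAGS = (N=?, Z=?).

FLAGS = (N=0, Z=1)

after  0: R0=0xc9 R1=0x5e R2=0xe7 R3=0x86  N=1 Z=0
after  1: R0=0xc9 R1=0x5e R2=0xe7 R3=0x06  N=0 Z=0
after  2: R0=0xb9 R1=0x5e R2=0xe7 R3=0x06  N=1 Z=0
after  3: R0=0xb9 R1=0x5e R2=0x45 R3=0x06  N=0 Z=0
after  4: R0=0xb9 R1=0x06 R2=0x45 R3=0x06  N=0 Z=0
after  5: R0=0xb9 R1=0x06 R2=0x45 R3=0x00  N=0 Z=1
-- IRQ taken; context saved, return-PC = 6 --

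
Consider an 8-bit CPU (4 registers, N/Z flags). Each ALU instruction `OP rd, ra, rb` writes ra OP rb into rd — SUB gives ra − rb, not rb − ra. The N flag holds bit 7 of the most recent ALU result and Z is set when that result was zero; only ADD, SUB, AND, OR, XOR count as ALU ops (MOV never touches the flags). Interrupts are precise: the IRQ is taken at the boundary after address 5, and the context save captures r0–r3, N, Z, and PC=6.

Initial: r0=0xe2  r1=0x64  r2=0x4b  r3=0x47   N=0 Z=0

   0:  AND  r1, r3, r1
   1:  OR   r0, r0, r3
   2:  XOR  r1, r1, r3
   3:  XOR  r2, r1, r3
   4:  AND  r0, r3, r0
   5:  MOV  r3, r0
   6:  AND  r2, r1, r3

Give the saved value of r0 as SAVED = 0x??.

after  0: r0=0xe2 r1=0x44 r2=0x4b r3=0x47  N=0 Z=0
after  1: r0=0xe7 r1=0x44 r2=0x4b r3=0x47  N=1 Z=0
after  2: r0=0xe7 r1=0x03 r2=0x4b r3=0x47  N=0 Z=0
after  3: r0=0xe7 r1=0x03 r2=0x44 r3=0x47  N=0 Z=0
after  4: r0=0x47 r1=0x03 r2=0x44 r3=0x47  N=0 Z=0
after  5: r0=0x47 r1=0x03 r2=0x44 r3=0x47  N=0 Z=0
-- IRQ taken; context saved, return-PC = 6 --

SAVED = 0x47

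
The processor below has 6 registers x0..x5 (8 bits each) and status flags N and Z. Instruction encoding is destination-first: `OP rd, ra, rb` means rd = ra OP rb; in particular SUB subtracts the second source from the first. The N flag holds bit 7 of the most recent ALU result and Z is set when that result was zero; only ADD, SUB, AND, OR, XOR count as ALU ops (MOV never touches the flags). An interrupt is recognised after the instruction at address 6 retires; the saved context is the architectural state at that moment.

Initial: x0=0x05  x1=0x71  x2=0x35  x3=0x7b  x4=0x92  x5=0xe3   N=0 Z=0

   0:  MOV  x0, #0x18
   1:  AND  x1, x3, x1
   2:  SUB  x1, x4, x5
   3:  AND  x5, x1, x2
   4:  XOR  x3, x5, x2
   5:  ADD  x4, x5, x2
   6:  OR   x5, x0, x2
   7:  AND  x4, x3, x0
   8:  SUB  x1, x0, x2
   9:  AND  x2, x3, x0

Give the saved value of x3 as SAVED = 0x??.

after  0: x0=0x18 x1=0x71 x2=0x35 x3=0x7b x4=0x92 x5=0xe3  N=0 Z=0
after  1: x0=0x18 x1=0x71 x2=0x35 x3=0x7b x4=0x92 x5=0xe3  N=0 Z=0
after  2: x0=0x18 x1=0xaf x2=0x35 x3=0x7b x4=0x92 x5=0xe3  N=1 Z=0
after  3: x0=0x18 x1=0xaf x2=0x35 x3=0x7b x4=0x92 x5=0x25  N=0 Z=0
after  4: x0=0x18 x1=0xaf x2=0x35 x3=0x10 x4=0x92 x5=0x25  N=0 Z=0
after  5: x0=0x18 x1=0xaf x2=0x35 x3=0x10 x4=0x5a x5=0x25  N=0 Z=0
after  6: x0=0x18 x1=0xaf x2=0x35 x3=0x10 x4=0x5a x5=0x3d  N=0 Z=0
-- IRQ taken; context saved, return-PC = 7 --

SAVED = 0x10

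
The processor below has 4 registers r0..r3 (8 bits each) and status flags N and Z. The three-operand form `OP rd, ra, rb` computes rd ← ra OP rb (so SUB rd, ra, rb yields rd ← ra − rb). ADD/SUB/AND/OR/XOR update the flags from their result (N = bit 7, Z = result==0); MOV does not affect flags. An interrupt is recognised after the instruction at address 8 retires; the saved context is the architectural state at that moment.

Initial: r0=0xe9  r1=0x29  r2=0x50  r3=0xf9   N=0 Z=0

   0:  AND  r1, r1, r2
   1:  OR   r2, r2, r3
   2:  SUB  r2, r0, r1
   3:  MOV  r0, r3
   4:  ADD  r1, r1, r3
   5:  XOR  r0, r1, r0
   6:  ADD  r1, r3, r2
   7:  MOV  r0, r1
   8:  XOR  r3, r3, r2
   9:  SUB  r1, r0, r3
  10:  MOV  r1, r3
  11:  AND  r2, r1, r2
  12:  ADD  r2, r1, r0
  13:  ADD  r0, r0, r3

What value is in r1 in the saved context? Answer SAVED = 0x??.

SAVED = 0xe2

after  0: r0=0xe9 r1=0x00 r2=0x50 r3=0xf9  N=0 Z=1
after  1: r0=0xe9 r1=0x00 r2=0xf9 r3=0xf9  N=1 Z=0
after  2: r0=0xe9 r1=0x00 r2=0xe9 r3=0xf9  N=1 Z=0
after  3: r0=0xf9 r1=0x00 r2=0xe9 r3=0xf9  N=1 Z=0
after  4: r0=0xf9 r1=0xf9 r2=0xe9 r3=0xf9  N=1 Z=0
after  5: r0=0x00 r1=0xf9 r2=0xe9 r3=0xf9  N=0 Z=1
after  6: r0=0x00 r1=0xe2 r2=0xe9 r3=0xf9  N=1 Z=0
after  7: r0=0xe2 r1=0xe2 r2=0xe9 r3=0xf9  N=1 Z=0
after  8: r0=0xe2 r1=0xe2 r2=0xe9 r3=0x10  N=0 Z=0
-- IRQ taken; context saved, return-PC = 9 --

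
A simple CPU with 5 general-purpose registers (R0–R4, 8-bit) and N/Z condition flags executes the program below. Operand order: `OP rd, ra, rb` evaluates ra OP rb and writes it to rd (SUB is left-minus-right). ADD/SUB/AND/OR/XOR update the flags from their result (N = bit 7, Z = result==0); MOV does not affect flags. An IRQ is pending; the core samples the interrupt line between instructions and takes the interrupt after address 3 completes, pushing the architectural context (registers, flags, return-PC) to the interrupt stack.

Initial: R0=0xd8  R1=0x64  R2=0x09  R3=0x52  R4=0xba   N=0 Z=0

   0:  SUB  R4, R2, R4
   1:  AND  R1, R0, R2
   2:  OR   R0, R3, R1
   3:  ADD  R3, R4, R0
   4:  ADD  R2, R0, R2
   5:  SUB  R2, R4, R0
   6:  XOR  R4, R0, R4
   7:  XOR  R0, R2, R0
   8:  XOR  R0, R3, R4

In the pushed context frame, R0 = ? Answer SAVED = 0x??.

after  0: R0=0xd8 R1=0x64 R2=0x09 R3=0x52 R4=0x4f  N=0 Z=0
after  1: R0=0xd8 R1=0x08 R2=0x09 R3=0x52 R4=0x4f  N=0 Z=0
after  2: R0=0x5a R1=0x08 R2=0x09 R3=0x52 R4=0x4f  N=0 Z=0
after  3: R0=0x5a R1=0x08 R2=0x09 R3=0xa9 R4=0x4f  N=1 Z=0
-- IRQ taken; context saved, return-PC = 4 --

SAVED = 0x5a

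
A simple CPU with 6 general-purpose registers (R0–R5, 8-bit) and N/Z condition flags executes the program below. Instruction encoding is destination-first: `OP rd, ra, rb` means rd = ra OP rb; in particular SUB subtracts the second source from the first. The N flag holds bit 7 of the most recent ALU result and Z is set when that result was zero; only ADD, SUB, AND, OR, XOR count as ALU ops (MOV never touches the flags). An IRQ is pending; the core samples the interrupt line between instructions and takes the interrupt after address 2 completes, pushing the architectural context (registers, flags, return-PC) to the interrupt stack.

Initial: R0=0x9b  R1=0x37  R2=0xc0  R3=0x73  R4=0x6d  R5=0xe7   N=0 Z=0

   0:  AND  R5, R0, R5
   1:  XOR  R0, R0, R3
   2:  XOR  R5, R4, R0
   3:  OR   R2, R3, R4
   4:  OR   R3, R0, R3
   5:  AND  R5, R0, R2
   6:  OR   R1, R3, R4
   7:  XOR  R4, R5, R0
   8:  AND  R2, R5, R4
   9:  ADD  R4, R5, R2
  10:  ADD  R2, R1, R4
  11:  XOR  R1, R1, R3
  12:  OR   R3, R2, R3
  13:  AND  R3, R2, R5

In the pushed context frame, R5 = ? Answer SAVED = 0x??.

after  0: R0=0x9b R1=0x37 R2=0xc0 R3=0x73 R4=0x6d R5=0x83  N=1 Z=0
after  1: R0=0xe8 R1=0x37 R2=0xc0 R3=0x73 R4=0x6d R5=0x83  N=1 Z=0
after  2: R0=0xe8 R1=0x37 R2=0xc0 R3=0x73 R4=0x6d R5=0x85  N=1 Z=0
-- IRQ taken; context saved, return-PC = 3 --

SAVED = 0x85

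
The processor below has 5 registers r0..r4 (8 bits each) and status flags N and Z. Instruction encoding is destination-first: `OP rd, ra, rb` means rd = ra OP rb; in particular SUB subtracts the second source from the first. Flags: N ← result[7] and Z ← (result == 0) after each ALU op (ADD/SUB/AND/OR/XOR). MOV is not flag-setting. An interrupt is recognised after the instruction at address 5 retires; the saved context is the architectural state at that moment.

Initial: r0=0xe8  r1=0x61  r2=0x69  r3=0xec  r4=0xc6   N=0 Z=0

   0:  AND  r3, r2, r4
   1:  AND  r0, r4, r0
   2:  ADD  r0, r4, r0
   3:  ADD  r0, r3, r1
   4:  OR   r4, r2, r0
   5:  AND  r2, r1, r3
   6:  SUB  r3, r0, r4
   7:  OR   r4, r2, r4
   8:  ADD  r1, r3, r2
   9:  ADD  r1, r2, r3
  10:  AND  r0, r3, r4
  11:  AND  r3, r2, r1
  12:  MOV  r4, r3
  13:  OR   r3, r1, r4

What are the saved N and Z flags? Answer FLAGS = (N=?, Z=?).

after  0: r0=0xe8 r1=0x61 r2=0x69 r3=0x40 r4=0xc6  N=0 Z=0
after  1: r0=0xc0 r1=0x61 r2=0x69 r3=0x40 r4=0xc6  N=1 Z=0
after  2: r0=0x86 r1=0x61 r2=0x69 r3=0x40 r4=0xc6  N=1 Z=0
after  3: r0=0xa1 r1=0x61 r2=0x69 r3=0x40 r4=0xc6  N=1 Z=0
after  4: r0=0xa1 r1=0x61 r2=0x69 r3=0x40 r4=0xe9  N=1 Z=0
after  5: r0=0xa1 r1=0x61 r2=0x40 r3=0x40 r4=0xe9  N=0 Z=0
-- IRQ taken; context saved, return-PC = 6 --

FLAGS = (N=0, Z=0)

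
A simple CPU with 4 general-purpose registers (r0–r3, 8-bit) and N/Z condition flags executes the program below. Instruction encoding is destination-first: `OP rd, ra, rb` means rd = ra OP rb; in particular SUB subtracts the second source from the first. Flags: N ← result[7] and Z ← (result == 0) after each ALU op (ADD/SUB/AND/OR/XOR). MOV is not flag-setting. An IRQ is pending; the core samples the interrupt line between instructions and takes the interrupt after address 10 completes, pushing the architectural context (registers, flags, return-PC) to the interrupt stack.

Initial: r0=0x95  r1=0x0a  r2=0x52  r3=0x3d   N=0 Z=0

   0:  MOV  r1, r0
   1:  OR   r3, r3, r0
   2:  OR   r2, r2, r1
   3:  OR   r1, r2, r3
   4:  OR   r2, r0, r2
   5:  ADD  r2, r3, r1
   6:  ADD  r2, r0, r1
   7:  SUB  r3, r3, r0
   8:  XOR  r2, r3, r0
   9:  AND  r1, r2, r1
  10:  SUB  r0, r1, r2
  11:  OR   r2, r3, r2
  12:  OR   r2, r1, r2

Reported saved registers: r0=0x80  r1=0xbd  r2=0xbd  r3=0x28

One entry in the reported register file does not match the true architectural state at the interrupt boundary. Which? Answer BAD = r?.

after  0: r0=0x95 r1=0x95 r2=0x52 r3=0x3d  N=0 Z=0
after  1: r0=0x95 r1=0x95 r2=0x52 r3=0xbd  N=1 Z=0
after  2: r0=0x95 r1=0x95 r2=0xd7 r3=0xbd  N=1 Z=0
after  3: r0=0x95 r1=0xff r2=0xd7 r3=0xbd  N=1 Z=0
after  4: r0=0x95 r1=0xff r2=0xd7 r3=0xbd  N=1 Z=0
after  5: r0=0x95 r1=0xff r2=0xbc r3=0xbd  N=1 Z=0
after  6: r0=0x95 r1=0xff r2=0x94 r3=0xbd  N=1 Z=0
after  7: r0=0x95 r1=0xff r2=0x94 r3=0x28  N=0 Z=0
after  8: r0=0x95 r1=0xff r2=0xbd r3=0x28  N=1 Z=0
after  9: r0=0x95 r1=0xbd r2=0xbd r3=0x28  N=1 Z=0
after 10: r0=0x00 r1=0xbd r2=0xbd r3=0x28  N=0 Z=1
-- IRQ taken; context saved, return-PC = 11 --
mismatch: r0: reported 0x80 vs actual 0x00

BAD = r0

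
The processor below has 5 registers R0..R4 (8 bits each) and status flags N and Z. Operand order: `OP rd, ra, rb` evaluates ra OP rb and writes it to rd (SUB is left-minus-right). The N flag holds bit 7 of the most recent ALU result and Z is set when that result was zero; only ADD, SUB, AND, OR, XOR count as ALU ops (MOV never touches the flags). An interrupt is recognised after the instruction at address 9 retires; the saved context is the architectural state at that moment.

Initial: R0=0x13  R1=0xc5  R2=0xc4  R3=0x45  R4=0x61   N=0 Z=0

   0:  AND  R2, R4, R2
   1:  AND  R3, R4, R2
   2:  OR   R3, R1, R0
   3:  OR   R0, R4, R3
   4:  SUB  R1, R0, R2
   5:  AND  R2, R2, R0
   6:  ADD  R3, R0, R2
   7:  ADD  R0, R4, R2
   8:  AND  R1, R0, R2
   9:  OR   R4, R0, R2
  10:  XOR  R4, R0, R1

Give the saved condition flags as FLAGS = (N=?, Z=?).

FLAGS = (N=1, Z=0)

after  0: R0=0x13 R1=0xc5 R2=0x40 R3=0x45 R4=0x61  N=0 Z=0
after  1: R0=0x13 R1=0xc5 R2=0x40 R3=0x40 R4=0x61  N=0 Z=0
after  2: R0=0x13 R1=0xc5 R2=0x40 R3=0xd7 R4=0x61  N=1 Z=0
after  3: R0=0xf7 R1=0xc5 R2=0x40 R3=0xd7 R4=0x61  N=1 Z=0
after  4: R0=0xf7 R1=0xb7 R2=0x40 R3=0xd7 R4=0x61  N=1 Z=0
after  5: R0=0xf7 R1=0xb7 R2=0x40 R3=0xd7 R4=0x61  N=0 Z=0
after  6: R0=0xf7 R1=0xb7 R2=0x40 R3=0x37 R4=0x61  N=0 Z=0
after  7: R0=0xa1 R1=0xb7 R2=0x40 R3=0x37 R4=0x61  N=1 Z=0
after  8: R0=0xa1 R1=0x00 R2=0x40 R3=0x37 R4=0x61  N=0 Z=1
after  9: R0=0xa1 R1=0x00 R2=0x40 R3=0x37 R4=0xe1  N=1 Z=0
-- IRQ taken; context saved, return-PC = 10 --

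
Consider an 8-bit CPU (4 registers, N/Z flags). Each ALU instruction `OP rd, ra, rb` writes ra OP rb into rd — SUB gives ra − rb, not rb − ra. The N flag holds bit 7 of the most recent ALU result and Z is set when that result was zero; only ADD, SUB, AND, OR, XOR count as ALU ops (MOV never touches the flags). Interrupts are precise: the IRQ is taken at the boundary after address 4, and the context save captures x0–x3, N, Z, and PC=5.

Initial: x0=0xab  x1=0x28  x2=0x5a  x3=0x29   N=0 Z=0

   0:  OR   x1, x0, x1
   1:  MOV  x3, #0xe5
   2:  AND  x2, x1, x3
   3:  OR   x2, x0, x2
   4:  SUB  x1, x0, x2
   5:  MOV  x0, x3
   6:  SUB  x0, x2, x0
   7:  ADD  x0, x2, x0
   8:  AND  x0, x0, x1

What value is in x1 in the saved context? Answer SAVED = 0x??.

after  0: x0=0xab x1=0xab x2=0x5a x3=0x29  N=1 Z=0
after  1: x0=0xab x1=0xab x2=0x5a x3=0xe5  N=1 Z=0
after  2: x0=0xab x1=0xab x2=0xa1 x3=0xe5  N=1 Z=0
after  3: x0=0xab x1=0xab x2=0xab x3=0xe5  N=1 Z=0
after  4: x0=0xab x1=0x00 x2=0xab x3=0xe5  N=0 Z=1
-- IRQ taken; context saved, return-PC = 5 --

SAVED = 0x00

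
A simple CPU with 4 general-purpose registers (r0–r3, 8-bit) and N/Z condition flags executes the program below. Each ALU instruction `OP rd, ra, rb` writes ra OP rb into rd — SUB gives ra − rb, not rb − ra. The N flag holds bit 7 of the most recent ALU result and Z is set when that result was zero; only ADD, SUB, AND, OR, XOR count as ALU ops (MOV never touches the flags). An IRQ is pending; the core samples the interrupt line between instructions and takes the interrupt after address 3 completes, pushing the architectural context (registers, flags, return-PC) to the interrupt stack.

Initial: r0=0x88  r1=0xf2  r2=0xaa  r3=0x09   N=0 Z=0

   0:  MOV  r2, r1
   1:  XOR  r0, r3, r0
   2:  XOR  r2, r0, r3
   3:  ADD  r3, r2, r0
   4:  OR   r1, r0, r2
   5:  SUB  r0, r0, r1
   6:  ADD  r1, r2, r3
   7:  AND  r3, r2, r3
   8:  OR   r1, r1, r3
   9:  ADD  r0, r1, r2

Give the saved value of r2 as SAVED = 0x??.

SAVED = 0x88

after  0: r0=0x88 r1=0xf2 r2=0xf2 r3=0x09  N=0 Z=0
after  1: r0=0x81 r1=0xf2 r2=0xf2 r3=0x09  N=1 Z=0
after  2: r0=0x81 r1=0xf2 r2=0x88 r3=0x09  N=1 Z=0
after  3: r0=0x81 r1=0xf2 r2=0x88 r3=0x09  N=0 Z=0
-- IRQ taken; context saved, return-PC = 4 --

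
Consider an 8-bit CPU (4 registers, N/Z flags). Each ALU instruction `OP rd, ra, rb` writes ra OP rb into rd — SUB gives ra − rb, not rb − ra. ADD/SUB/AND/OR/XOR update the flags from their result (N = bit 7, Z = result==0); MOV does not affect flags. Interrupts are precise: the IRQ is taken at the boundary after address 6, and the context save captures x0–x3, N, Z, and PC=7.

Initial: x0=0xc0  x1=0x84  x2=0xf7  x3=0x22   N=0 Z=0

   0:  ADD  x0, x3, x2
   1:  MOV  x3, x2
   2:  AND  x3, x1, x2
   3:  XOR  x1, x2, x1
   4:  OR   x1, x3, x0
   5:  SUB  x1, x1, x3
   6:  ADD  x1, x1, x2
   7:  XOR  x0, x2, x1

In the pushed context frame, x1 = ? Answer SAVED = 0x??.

after  0: x0=0x19 x1=0x84 x2=0xf7 x3=0x22  N=0 Z=0
after  1: x0=0x19 x1=0x84 x2=0xf7 x3=0xf7  N=0 Z=0
after  2: x0=0x19 x1=0x84 x2=0xf7 x3=0x84  N=1 Z=0
after  3: x0=0x19 x1=0x73 x2=0xf7 x3=0x84  N=0 Z=0
after  4: x0=0x19 x1=0x9d x2=0xf7 x3=0x84  N=1 Z=0
after  5: x0=0x19 x1=0x19 x2=0xf7 x3=0x84  N=0 Z=0
after  6: x0=0x19 x1=0x10 x2=0xf7 x3=0x84  N=0 Z=0
-- IRQ taken; context saved, return-PC = 7 --

SAVED = 0x10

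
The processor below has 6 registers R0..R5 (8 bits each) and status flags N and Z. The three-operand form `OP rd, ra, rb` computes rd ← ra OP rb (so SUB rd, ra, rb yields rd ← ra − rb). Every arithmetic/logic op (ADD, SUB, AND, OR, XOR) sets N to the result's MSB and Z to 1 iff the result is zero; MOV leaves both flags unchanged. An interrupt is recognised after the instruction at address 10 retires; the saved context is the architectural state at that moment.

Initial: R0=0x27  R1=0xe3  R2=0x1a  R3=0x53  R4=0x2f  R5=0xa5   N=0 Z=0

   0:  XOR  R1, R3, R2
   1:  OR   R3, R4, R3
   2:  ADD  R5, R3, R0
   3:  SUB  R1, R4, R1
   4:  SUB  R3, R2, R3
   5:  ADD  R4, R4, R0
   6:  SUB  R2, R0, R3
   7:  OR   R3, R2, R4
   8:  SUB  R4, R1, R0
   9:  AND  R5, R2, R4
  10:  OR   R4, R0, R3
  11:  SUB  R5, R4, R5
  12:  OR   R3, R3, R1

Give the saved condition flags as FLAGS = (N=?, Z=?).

FLAGS = (N=1, Z=0)

after  0: R0=0x27 R1=0x49 R2=0x1a R3=0x53 R4=0x2f R5=0xa5  N=0 Z=0
after  1: R0=0x27 R1=0x49 R2=0x1a R3=0x7f R4=0x2f R5=0xa5  N=0 Z=0
after  2: R0=0x27 R1=0x49 R2=0x1a R3=0x7f R4=0x2f R5=0xa6  N=1 Z=0
after  3: R0=0x27 R1=0xe6 R2=0x1a R3=0x7f R4=0x2f R5=0xa6  N=1 Z=0
after  4: R0=0x27 R1=0xe6 R2=0x1a R3=0x9b R4=0x2f R5=0xa6  N=1 Z=0
after  5: R0=0x27 R1=0xe6 R2=0x1a R3=0x9b R4=0x56 R5=0xa6  N=0 Z=0
after  6: R0=0x27 R1=0xe6 R2=0x8c R3=0x9b R4=0x56 R5=0xa6  N=1 Z=0
after  7: R0=0x27 R1=0xe6 R2=0x8c R3=0xde R4=0x56 R5=0xa6  N=1 Z=0
after  8: R0=0x27 R1=0xe6 R2=0x8c R3=0xde R4=0xbf R5=0xa6  N=1 Z=0
after  9: R0=0x27 R1=0xe6 R2=0x8c R3=0xde R4=0xbf R5=0x8c  N=1 Z=0
after 10: R0=0x27 R1=0xe6 R2=0x8c R3=0xde R4=0xff R5=0x8c  N=1 Z=0
-- IRQ taken; context saved, return-PC = 11 --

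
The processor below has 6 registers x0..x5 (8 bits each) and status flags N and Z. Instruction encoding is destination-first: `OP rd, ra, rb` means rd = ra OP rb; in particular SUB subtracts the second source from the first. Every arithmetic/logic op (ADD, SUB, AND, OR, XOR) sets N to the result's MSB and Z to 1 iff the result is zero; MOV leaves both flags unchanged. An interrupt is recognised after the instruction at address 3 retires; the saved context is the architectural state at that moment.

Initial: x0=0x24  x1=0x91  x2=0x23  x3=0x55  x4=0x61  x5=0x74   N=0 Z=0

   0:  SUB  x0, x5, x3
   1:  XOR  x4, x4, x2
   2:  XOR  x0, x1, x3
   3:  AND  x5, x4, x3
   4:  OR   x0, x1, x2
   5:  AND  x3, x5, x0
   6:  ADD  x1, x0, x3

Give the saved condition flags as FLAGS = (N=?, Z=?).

after  0: x0=0x1f x1=0x91 x2=0x23 x3=0x55 x4=0x61 x5=0x74  N=0 Z=0
after  1: x0=0x1f x1=0x91 x2=0x23 x3=0x55 x4=0x42 x5=0x74  N=0 Z=0
after  2: x0=0xc4 x1=0x91 x2=0x23 x3=0x55 x4=0x42 x5=0x74  N=1 Z=0
after  3: x0=0xc4 x1=0x91 x2=0x23 x3=0x55 x4=0x42 x5=0x40  N=0 Z=0
-- IRQ taken; context saved, return-PC = 4 --

FLAGS = (N=0, Z=0)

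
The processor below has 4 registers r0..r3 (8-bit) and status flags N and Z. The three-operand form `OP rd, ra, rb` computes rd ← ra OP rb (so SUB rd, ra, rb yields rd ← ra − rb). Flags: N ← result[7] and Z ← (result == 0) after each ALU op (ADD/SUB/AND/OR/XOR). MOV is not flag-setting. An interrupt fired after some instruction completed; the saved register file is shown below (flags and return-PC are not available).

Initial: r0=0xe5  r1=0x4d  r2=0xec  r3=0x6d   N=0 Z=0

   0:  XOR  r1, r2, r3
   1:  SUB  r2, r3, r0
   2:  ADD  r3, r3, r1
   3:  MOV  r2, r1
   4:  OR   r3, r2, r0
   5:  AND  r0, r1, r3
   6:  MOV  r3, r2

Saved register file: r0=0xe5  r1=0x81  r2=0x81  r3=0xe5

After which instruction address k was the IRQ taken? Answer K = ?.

after  0: r0=0xe5 r1=0x81 r2=0xec r3=0x6d  N=1 Z=0
after  1: r0=0xe5 r1=0x81 r2=0x88 r3=0x6d  N=1 Z=0
after  2: r0=0xe5 r1=0x81 r2=0x88 r3=0xee  N=1 Z=0
after  3: r0=0xe5 r1=0x81 r2=0x81 r3=0xee  N=1 Z=0
after  4: r0=0xe5 r1=0x81 r2=0x81 r3=0xe5  N=1 Z=0
-- IRQ taken; context saved, return-PC = 5 --

K = 4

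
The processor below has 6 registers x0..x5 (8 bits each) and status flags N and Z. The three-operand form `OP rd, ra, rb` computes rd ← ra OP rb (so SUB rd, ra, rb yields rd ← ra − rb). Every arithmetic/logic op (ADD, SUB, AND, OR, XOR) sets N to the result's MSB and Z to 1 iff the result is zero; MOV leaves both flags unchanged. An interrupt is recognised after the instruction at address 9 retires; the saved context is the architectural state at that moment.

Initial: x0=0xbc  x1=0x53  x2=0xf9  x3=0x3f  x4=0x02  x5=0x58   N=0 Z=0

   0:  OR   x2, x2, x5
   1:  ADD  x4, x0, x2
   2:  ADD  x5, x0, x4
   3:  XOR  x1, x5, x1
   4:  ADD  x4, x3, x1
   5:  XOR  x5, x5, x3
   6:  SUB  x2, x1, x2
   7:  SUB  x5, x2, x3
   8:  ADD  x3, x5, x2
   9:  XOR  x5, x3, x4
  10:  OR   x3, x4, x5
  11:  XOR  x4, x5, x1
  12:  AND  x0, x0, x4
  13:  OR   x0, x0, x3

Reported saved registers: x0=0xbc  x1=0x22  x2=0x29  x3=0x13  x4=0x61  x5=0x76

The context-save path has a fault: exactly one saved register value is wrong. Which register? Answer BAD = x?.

after  0: x0=0xbc x1=0x53 x2=0xf9 x3=0x3f x4=0x02 x5=0x58  N=1 Z=0
after  1: x0=0xbc x1=0x53 x2=0xf9 x3=0x3f x4=0xb5 x5=0x58  N=1 Z=0
after  2: x0=0xbc x1=0x53 x2=0xf9 x3=0x3f x4=0xb5 x5=0x71  N=0 Z=0
after  3: x0=0xbc x1=0x22 x2=0xf9 x3=0x3f x4=0xb5 x5=0x71  N=0 Z=0
after  4: x0=0xbc x1=0x22 x2=0xf9 x3=0x3f x4=0x61 x5=0x71  N=0 Z=0
after  5: x0=0xbc x1=0x22 x2=0xf9 x3=0x3f x4=0x61 x5=0x4e  N=0 Z=0
after  6: x0=0xbc x1=0x22 x2=0x29 x3=0x3f x4=0x61 x5=0x4e  N=0 Z=0
after  7: x0=0xbc x1=0x22 x2=0x29 x3=0x3f x4=0x61 x5=0xea  N=1 Z=0
after  8: x0=0xbc x1=0x22 x2=0x29 x3=0x13 x4=0x61 x5=0xea  N=0 Z=0
after  9: x0=0xbc x1=0x22 x2=0x29 x3=0x13 x4=0x61 x5=0x72  N=0 Z=0
-- IRQ taken; context saved, return-PC = 10 --
mismatch: x5: reported 0x76 vs actual 0x72

BAD = x5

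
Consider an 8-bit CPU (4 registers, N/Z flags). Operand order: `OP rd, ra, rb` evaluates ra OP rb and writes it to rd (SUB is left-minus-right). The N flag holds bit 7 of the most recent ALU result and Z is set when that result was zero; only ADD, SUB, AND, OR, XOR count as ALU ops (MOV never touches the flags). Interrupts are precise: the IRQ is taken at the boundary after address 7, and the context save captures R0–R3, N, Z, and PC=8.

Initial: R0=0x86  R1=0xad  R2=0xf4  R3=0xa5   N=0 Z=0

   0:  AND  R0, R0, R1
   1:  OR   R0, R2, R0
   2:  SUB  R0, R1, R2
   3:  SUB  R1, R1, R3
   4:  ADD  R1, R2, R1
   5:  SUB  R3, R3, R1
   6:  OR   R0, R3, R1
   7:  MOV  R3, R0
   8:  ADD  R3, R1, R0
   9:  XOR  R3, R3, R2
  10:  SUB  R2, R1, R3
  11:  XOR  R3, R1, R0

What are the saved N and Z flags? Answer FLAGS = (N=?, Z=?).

FLAGS = (N=1, Z=0)

after  0: R0=0x84 R1=0xad R2=0xf4 R3=0xa5  N=1 Z=0
after  1: R0=0xf4 R1=0xad R2=0xf4 R3=0xa5  N=1 Z=0
after  2: R0=0xb9 R1=0xad R2=0xf4 R3=0xa5  N=1 Z=0
after  3: R0=0xb9 R1=0x08 R2=0xf4 R3=0xa5  N=0 Z=0
after  4: R0=0xb9 R1=0xfc R2=0xf4 R3=0xa5  N=1 Z=0
after  5: R0=0xb9 R1=0xfc R2=0xf4 R3=0xa9  N=1 Z=0
after  6: R0=0xfd R1=0xfc R2=0xf4 R3=0xa9  N=1 Z=0
after  7: R0=0xfd R1=0xfc R2=0xf4 R3=0xfd  N=1 Z=0
-- IRQ taken; context saved, return-PC = 8 --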